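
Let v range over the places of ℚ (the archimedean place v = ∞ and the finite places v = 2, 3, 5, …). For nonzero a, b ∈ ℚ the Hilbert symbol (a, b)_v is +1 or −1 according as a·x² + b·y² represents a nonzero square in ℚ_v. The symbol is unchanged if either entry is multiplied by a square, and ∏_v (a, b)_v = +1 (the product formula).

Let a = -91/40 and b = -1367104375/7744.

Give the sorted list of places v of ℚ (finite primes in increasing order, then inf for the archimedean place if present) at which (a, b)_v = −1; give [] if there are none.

[5, 7, 13, inf]

Mod squares: a ≡ -910, b ≡ -7. Check v ∈ {∞, 2, 5, 7, 11, 13, 43}.
v=5: a=5^-1·(≡3), b=5^4·(≡2) mod 5; (3|5)=-1, (2|5)=-1; (−1)^{-1·4·2}·(-1)^4·(-1)^-1 = -1.
v=43: a=43^0·(≡16), b=43^2·(≡24) mod 43; (16|43)=+1, (24|43)=+1; (−1)^{0·2·21}·(+1)^2·(+1)^0 = +1.
v=13: a=13^1·(≡6), b=13^2·(≡2) mod 13; (6|13)=-1, (2|13)=-1; (−1)^{1·2·6}·(-1)^2·(-1)^1 = -1.
v=2: v_2(a)=-3, v_2(b)=-6; units ≡ 1, 1 (mod 8); ε·ε+αω+βω = 0·0+-3·0+-6·0 ≡ 0  ⇒  (a,b)_2 = +1.
v=∞: -910 < 0 and -7 < 0  ⇒  (a,b)_∞ = -1.
v=7: a=7^1·(≡3), b=7^1·(≡6) mod 7; (3|7)=-1, (6|7)=-1; (−1)^{1·1·3}·(-1)^1·(-1)^1 = -1.
v=11: a=11^0·(≡9), b=11^-2·(≡5) mod 11; (9|11)=+1, (5|11)=+1; (−1)^{0·-2·5}·(+1)^-2·(+1)^0 = +1.
|Ram(-910, -7)| = 4, even; anisotropic at {5, 7, 13, ∞}.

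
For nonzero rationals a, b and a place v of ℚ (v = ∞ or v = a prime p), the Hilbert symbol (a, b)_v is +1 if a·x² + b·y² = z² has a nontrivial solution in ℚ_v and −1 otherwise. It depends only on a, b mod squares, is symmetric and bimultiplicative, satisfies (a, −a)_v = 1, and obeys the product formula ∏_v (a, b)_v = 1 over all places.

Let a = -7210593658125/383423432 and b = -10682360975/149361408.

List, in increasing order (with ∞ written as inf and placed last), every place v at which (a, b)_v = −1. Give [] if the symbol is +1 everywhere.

[13, inf]

(a, b) ≡ (-25194, -12597) mod (ℚ^×)²; places V = {2, 3, 5, 7, 11, 13, 17, 19, 23, 29, 43, ∞}.
(a,b)_∞: sgn(-25194)=−, sgn(-12597)=−, so -1.
(a,b)_43: α=-2, u≡38; β=0, v≡5 (mod 43); (38|43)=+1, (5|43)=-1; sign (−1)^0·+1^0·-1^-2 = +1.
(a,b)_13: α=1, u≡10; β=1, v≡6 (mod 13); (10|13)=+1, (6|13)=-1; sign (−1)^0·+1^1·-1^1 = -1.
(a,b)_3: α=3, u≡2; β=-5, v≡1 (mod 3); (2|3)=-1, (1|3)=+1; sign (−1)^1·-1^-5·+1^3 = +1.
(a,b)_5: α=4, u≡1; β=2, v≡2 (mod 5); (1|5)=+1, (2|5)=-1; sign (−1)^0·+1^2·-1^4 = +1.
(a,b)_29: α=2, u≡9; β=2, v≡26 (mod 29); (9|29)=+1, (26|29)=-1; sign (−1)^0·+1^2·-1^2 = +1.
(a,b)_2: α=-3, β=-8; u≡3, v≡3 (mod 8); ε(u)ε(v)=1·1, αω(v)=-3·1, βω(u)=-8·1; sum ≡ 0  ⇒  +1.
(a,b)_7: α=-2, u≡6; β=-4, v≡6 (mod 7); (6|7)=-1, (6|7)=-1; sign (−1)^0·-1^-4·-1^-2 = +1.
(a,b)_23: α=-2, u≡22; β=0, v≡7 (mod 23); (22|23)=-1, (7|23)=-1; sign (−1)^0·-1^0·-1^-2 = +1.
(a,b)_11: α=2, u≡10; β=2, v≡5 (mod 11); (10|11)=-1, (5|11)=+1; sign (−1)^0·-1^2·+1^2 = +1.
(a,b)_17: α=1, u≡11; β=1, v≡7 (mod 17); (11|17)=-1, (7|17)=-1; sign (−1)^0·-1^1·-1^1 = +1.
(a,b)_19: α=1, u≡9; β=1, v≡10 (mod 19); (9|19)=+1, (10|19)=-1; sign (−1)^1·+1^1·-1^1 = +1.
|Ram(-25194, -12597)| = 2, even; anisotropic at {13, ∞}.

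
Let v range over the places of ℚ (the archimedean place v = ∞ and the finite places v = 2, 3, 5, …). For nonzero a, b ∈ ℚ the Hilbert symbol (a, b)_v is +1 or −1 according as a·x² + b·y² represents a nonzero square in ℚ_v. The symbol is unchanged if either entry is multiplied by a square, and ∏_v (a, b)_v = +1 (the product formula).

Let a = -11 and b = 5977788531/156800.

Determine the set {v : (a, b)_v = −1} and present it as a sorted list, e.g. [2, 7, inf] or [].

Mod squares: a ≡ -11, b ≡ 2262. Check v ∈ {∞, 2, 3, 5, 7, 11, 13, 19, 29}.
v=∞: -11 < 0 and 2262 > 0  ⇒  (a,b)_∞ = +1.
v=5: a=5^0·(≡4), b=5^-2·(≡3) mod 5; (4|5)=+1, (3|5)=-1; (−1)^{0·-2·2}·(+1)^-2·(-1)^0 = +1.
v=19: a=19^0·(≡8), b=19^2·(≡6) mod 19; (8|19)=-1, (6|19)=+1; (−1)^{0·2·9}·(-1)^2·(+1)^0 = +1.
v=3: a=3^0·(≡1), b=3^1·(≡1) mod 3; (1|3)=+1, (1|3)=+1; (−1)^{0·1·1}·(+1)^1·(+1)^0 = +1.
v=7: a=7^0·(≡3), b=7^-2·(≡1) mod 7; (3|7)=-1, (1|7)=+1; (−1)^{0·-2·3}·(-1)^-2·(+1)^0 = +1.
v=11: a=11^1·(≡10), b=11^4·(≡8) mod 11; (10|11)=-1, (8|11)=-1; (−1)^{1·4·5}·(-1)^4·(-1)^1 = -1.
v=13: a=13^0·(≡2), b=13^1·(≡7) mod 13; (2|13)=-1, (7|13)=-1; (−1)^{0·1·6}·(-1)^1·(-1)^0 = -1.
v=2: v_2(a)=0, v_2(b)=-7; units ≡ 5, 3 (mod 8); ε·ε+αω+βω = 0·1+0·1+-7·1 ≡ 1  ⇒  (a,b)_2 = -1.
v=29: a=29^0·(≡18), b=29^1·(≡9) mod 29; (18|29)=-1, (9|29)=+1; (−1)^{0·1·14}·(-1)^1·(+1)^0 = -1.
|Ram(-11, 2262)| = 4, even; anisotropic at {2, 11, 13, 29}.

[2, 11, 13, 29]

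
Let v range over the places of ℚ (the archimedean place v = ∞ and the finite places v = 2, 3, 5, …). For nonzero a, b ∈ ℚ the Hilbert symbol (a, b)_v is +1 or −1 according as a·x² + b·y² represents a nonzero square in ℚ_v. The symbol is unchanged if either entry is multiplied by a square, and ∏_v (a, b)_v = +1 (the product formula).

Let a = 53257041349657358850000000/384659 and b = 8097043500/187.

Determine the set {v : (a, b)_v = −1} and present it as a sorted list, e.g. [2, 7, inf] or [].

[3, 7, 13, 17]

(a, b) ≡ (6006, 6545) mod (ℚ^×)²; places V = {2, 3, 5, 7, 11, 13, 17, ∞}.
(a,b)_2: α=7, β=2; u≡3, v≡1 (mod 8); ε(u)ε(v)=1·0, αω(v)=7·0, βω(u)=2·1; sum ≡ 0  ⇒  +1.
(a,b)_7: α=1, u≡4; β=1, v≡1 (mod 7); (4|7)=+1, (1|7)=+1; sign (−1)^1·+1^1·+1^1 = -1.
(a,b)_13: α=9, u≡6; β=4, v≡7 (mod 13); (6|13)=-1, (7|13)=-1; sign (−1)^0·-1^4·-1^9 = -1.
(a,b)_3: α=15, u≡1; β=4, v≡2 (mod 3); (1|3)=+1, (2|3)=-1; sign (−1)^0·+1^4·-1^15 = -1.
(a,b)_17: α=-2, u≡10; β=-1, v≡10 (mod 17); (10|17)=-1, (10|17)=-1; sign (−1)^0·-1^-1·-1^-2 = -1.
(a,b)_5: α=8, u≡4; β=3, v≡4 (mod 5); (4|5)=+1, (4|5)=+1; sign (−1)^0·+1^3·+1^8 = +1.
(a,b)_11: α=-3, u≡7; β=-1, v≡3 (mod 11); (7|11)=-1, (3|11)=+1; sign (−1)^1·-1^-1·+1^-3 = +1.
(a,b)_∞: sgn(6006)=+, sgn(6545)=+, so +1.
|Ram(6006, 6545)| = 4, even; anisotropic at {3, 7, 13, 17}.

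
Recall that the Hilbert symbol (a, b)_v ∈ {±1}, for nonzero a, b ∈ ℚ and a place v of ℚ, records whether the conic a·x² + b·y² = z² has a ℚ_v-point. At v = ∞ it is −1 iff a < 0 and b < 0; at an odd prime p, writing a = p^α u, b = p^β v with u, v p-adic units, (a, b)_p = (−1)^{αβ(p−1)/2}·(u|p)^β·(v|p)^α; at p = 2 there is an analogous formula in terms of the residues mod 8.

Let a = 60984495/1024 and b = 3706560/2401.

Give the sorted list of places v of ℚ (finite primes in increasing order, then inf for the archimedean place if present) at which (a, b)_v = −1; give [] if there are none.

[2, 5]

Mod squares: a ≡ 55, b ≡ 715. Check v ∈ {∞, 2, 3, 5, 7, 11, 13}.
v=5: a=5^1·(≡1), b=5^1·(≡2) mod 5; (1|5)=+1, (2|5)=-1; (−1)^{1·1·2}·(+1)^1·(-1)^1 = -1.
v=3: a=3^8·(≡1), b=3^4·(≡1) mod 3; (1|3)=+1, (1|3)=+1; (−1)^{8·4·1}·(+1)^4·(+1)^8 = +1.
v=11: a=11^1·(≡1), b=11^1·(≡10) mod 11; (1|11)=+1, (10|11)=-1; (−1)^{1·1·5}·(+1)^1·(-1)^1 = +1.
v=∞: 55 > 0 and 715 > 0  ⇒  (a,b)_∞ = +1.
v=13: a=13^2·(≡4), b=13^1·(≡12) mod 13; (4|13)=+1, (12|13)=+1; (−1)^{2·1·6}·(+1)^1·(+1)^2 = +1.
v=2: v_2(a)=-10, v_2(b)=6; units ≡ 7, 3 (mod 8); ε·ε+αω+βω = 1·1+-10·1+6·0 ≡ 1  ⇒  (a,b)_2 = -1.
v=7: a=7^0·(≡6), b=7^-4·(≡4) mod 7; (6|7)=-1, (4|7)=+1; (−1)^{0·-4·3}·(-1)^-4·(+1)^0 = +1.
(55, 715 / ℚ) ramifies at {2, 5}: a division algebra.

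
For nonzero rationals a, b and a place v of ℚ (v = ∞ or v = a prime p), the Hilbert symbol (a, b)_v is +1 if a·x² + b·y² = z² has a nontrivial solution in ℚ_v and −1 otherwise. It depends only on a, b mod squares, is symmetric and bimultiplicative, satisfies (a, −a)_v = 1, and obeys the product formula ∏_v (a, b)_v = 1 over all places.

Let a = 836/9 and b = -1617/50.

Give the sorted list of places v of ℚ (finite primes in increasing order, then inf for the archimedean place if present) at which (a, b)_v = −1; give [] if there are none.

[3, 19]

Mod squares: a ≡ 209, b ≡ -66. Check v ∈ {∞, 2, 3, 5, 7, 11, 19}.
v=19: a=19^1·(≡7), b=19^0·(≡3) mod 19; (7|19)=+1, (3|19)=-1; (−1)^{1·0·9}·(+1)^0·(-1)^1 = -1.
v=5: a=5^0·(≡4), b=5^-2·(≡4) mod 5; (4|5)=+1, (4|5)=+1; (−1)^{0·-2·2}·(+1)^-2·(+1)^0 = +1.
v=3: a=3^-2·(≡2), b=3^1·(≡2) mod 3; (2|3)=-1, (2|3)=-1; (−1)^{-2·1·1}·(-1)^1·(-1)^-2 = -1.
v=∞: 209 > 0 and -66 < 0  ⇒  (a,b)_∞ = +1.
v=2: v_2(a)=2, v_2(b)=-1; units ≡ 1, 7 (mod 8); ε·ε+αω+βω = 0·1+2·0+-1·0 ≡ 0  ⇒  (a,b)_2 = +1.
v=11: a=11^1·(≡6), b=11^1·(≡3) mod 11; (6|11)=-1, (3|11)=+1; (−1)^{1·1·5}·(-1)^1·(+1)^1 = +1.
v=7: a=7^0·(≡5), b=7^2·(≡2) mod 7; (5|7)=-1, (2|7)=+1; (−1)^{0·2·3}·(-1)^2·(+1)^0 = +1.
Ram(209, -66) = {3, 19}; no ℚ_3-point on the conic.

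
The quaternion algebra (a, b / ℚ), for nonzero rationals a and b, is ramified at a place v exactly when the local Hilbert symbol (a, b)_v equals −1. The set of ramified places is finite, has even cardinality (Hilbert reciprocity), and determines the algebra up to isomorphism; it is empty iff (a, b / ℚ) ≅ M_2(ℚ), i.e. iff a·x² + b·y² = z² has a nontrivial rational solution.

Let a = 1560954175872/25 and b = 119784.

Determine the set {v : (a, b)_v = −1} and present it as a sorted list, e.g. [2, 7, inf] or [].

[13, 43]

Mod squares: a ≡ 25379718, b ≡ 29946. Check v ∈ {∞, 2, 3, 5, 7, 13, 23, 31, 43, 47}.
v=2: v_2(a)=7, v_2(b)=3; units ≡ 3, 5 (mod 8); ε·ε+αω+βω = 1·0+7·1+3·1 ≡ 0  ⇒  (a,b)_2 = +1.
v=43: a=43^1·(≡32), b=43^0·(≡29) mod 43; (32|43)=-1, (29|43)=-1; (−1)^{1·0·21}·(-1)^0·(-1)^1 = -1.
v=7: a=7^1·(≡5), b=7^1·(≡4) mod 7; (5|7)=-1, (4|7)=+1; (−1)^{1·1·3}·(-1)^1·(+1)^1 = +1.
v=23: a=23^1·(≡18), b=23^1·(≡10) mod 23; (18|23)=+1, (10|23)=-1; (−1)^{1·1·11}·(+1)^1·(-1)^1 = +1.
v=3: a=3^1·(≡2), b=3^1·(≡1) mod 3; (2|3)=-1, (1|3)=+1; (−1)^{1·1·1}·(-1)^1·(+1)^1 = +1.
v=13: a=13^1·(≡2), b=13^0·(≡2) mod 13; (2|13)=-1, (2|13)=-1; (−1)^{1·0·6}·(-1)^0·(-1)^1 = -1.
v=31: a=31^2·(≡25), b=31^1·(≡20) mod 31; (25|31)=+1, (20|31)=+1; (−1)^{2·1·15}·(+1)^1·(+1)^2 = +1.
v=5: a=5^-2·(≡2), b=5^0·(≡4) mod 5; (2|5)=-1, (4|5)=+1; (−1)^{-2·0·2}·(-1)^0·(+1)^-2 = +1.
v=∞: 25379718 > 0 and 29946 > 0  ⇒  (a,b)_∞ = +1.
v=47: a=47^1·(≡33), b=47^0·(≡28) mod 47; (33|47)=-1, (28|47)=+1; (−1)^{1·0·23}·(-1)^0·(+1)^1 = +1.
Ram(25379718, 29946) = {13, 43}; no ℚ_13-point on the conic.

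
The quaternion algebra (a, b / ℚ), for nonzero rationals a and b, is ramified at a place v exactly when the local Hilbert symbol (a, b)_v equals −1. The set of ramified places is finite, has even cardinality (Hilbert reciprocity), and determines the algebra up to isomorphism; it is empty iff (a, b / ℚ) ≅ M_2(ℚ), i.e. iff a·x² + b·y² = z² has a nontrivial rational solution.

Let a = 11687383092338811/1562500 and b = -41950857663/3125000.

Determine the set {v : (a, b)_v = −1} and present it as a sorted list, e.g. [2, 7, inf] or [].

[2, 31]

Mod squares: a ≡ 11, b ≡ -50654. Check v ∈ {∞, 2, 3, 5, 11, 13, 19, 31, 43}.
v=2: v_2(a)=-2, v_2(b)=-3; units ≡ 3, 1 (mod 8); ε·ε+αω+βω = 1·0+-2·0+-3·1 ≡ 1  ⇒  (a,b)_2 = -1.
v=11: a=11^3·(≡3), b=11^2·(≡3) mod 11; (3|11)=+1, (3|11)=+1; (−1)^{3·2·5}·(+1)^2·(+1)^3 = +1.
v=43: a=43^2·(≡10), b=43^1·(≡28) mod 43; (10|43)=+1, (28|43)=-1; (−1)^{2·1·21}·(+1)^1·(-1)^2 = +1.
v=5: a=5^-8·(≡4), b=5^-8·(≡4) mod 5; (4|5)=+1, (4|5)=+1; (−1)^{-8·-8·2}·(+1)^-8·(+1)^-8 = +1.
v=31: a=31^2·(≡11), b=31^1·(≡7) mod 31; (11|31)=-1, (7|31)=+1; (−1)^{2·1·15}·(-1)^1·(+1)^2 = -1.
v=13: a=13^2·(≡11), b=13^2·(≡2) mod 13; (11|13)=-1, (2|13)=-1; (−1)^{2·2·6}·(-1)^2·(-1)^2 = +1.
v=19: a=19^2·(≡11), b=19^1·(≡3) mod 19; (11|19)=+1, (3|19)=-1; (−1)^{2·1·9}·(+1)^1·(-1)^2 = +1.
v=3: a=3^4·(≡2), b=3^4·(≡1) mod 3; (2|3)=-1, (1|3)=+1; (−1)^{4·4·1}·(-1)^4·(+1)^4 = +1.
v=∞: 11 > 0 and -50654 < 0  ⇒  (a,b)_∞ = +1.
(11, -50654 / ℚ) ramifies at {2, 31}: a division algebra.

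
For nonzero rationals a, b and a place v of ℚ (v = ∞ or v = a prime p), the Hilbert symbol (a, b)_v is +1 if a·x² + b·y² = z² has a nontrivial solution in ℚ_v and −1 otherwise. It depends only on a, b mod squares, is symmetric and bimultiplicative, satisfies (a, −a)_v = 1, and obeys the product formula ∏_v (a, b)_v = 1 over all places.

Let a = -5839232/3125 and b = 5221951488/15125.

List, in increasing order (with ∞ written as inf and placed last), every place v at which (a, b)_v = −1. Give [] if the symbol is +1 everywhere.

Mod squares: a ≡ -190, b ≡ 2833090. Check v ∈ {∞, 2, 3, 5, 7, 11, 13, 19, 31, 37}.
v=∞: -190 < 0 and 2833090 > 0  ⇒  (a,b)_∞ = +1.
v=3: a=3^0·(≡2), b=3^2·(≡1) mod 3; (2|3)=-1, (1|3)=+1; (−1)^{0·2·1}·(-1)^2·(+1)^0 = +1.
v=13: a=13^0·(≡6), b=13^1·(≡7) mod 13; (6|13)=-1, (7|13)=-1; (−1)^{0·1·6}·(-1)^1·(-1)^0 = -1.
v=31: a=31^0·(≡12), b=31^1·(≡5) mod 31; (12|31)=-1, (5|31)=+1; (−1)^{0·1·15}·(-1)^1·(+1)^0 = -1.
v=19: a=19^1·(≡6), b=19^1·(≡11) mod 19; (6|19)=+1, (11|19)=+1; (−1)^{1·1·9}·(+1)^1·(+1)^1 = -1.
v=7: a=7^4·(≡6), b=7^0·(≡1) mod 7; (6|7)=-1, (1|7)=+1; (−1)^{4·0·3}·(-1)^0·(+1)^4 = +1.
v=11: a=11^0·(≡8), b=11^-2·(≡7) mod 11; (8|11)=-1, (7|11)=-1; (−1)^{0·-2·5}·(-1)^-2·(-1)^0 = +1.
v=2: v_2(a)=7, v_2(b)=11; units ≡ 1, 1 (mod 8); ε·ε+αω+βω = 0·0+7·0+11·0 ≡ 0  ⇒  (a,b)_2 = +1.
v=37: a=37^0·(≡2), b=37^1·(≡20) mod 37; (2|37)=-1, (20|37)=-1; (−1)^{0·1·18}·(-1)^1·(-1)^0 = -1.
v=5: a=5^-5·(≡3), b=5^-3·(≡3) mod 5; (3|5)=-1, (3|5)=-1; (−1)^{-5·-3·2}·(-1)^-3·(-1)^-5 = +1.
|Ram(-190, 2833090)| = 4, even; anisotropic at {13, 19, 31, 37}.

[13, 19, 31, 37]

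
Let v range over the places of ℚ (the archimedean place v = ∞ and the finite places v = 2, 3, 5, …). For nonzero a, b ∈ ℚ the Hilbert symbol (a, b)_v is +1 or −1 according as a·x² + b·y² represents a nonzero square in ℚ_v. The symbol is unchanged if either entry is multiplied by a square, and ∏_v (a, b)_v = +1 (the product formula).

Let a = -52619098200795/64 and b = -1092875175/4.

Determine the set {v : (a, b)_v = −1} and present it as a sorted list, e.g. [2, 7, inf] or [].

[5, 7, 17, inf]

(a, b) ≡ (-595, -7) mod (ℚ^×)²; places V = {2, 3, 5, 7, 17, ∞}.
(a,b)_7: α=7, u≡6; β=5, v≡3 (mod 7); (6|7)=-1, (3|7)=-1; sign (−1)^1·-1^5·-1^7 = -1.
(a,b)_2: α=-6, β=-2; u≡5, v≡1 (mod 8); ε(u)ε(v)=0·0, αω(v)=-6·0, βω(u)=-2·1; sum ≡ 0  ⇒  +1.
(a,b)_∞: sgn(-595)=−, sgn(-7)=−, so -1.
(a,b)_3: α=2, u≡2; β=2, v≡2 (mod 3); (2|3)=-1, (2|3)=-1; sign (−1)^0·-1^2·-1^2 = +1.
(a,b)_17: α=5, u≡16; β=2, v≡6 (mod 17); (16|17)=+1, (6|17)=-1; sign (−1)^0·+1^2·-1^5 = -1.
(a,b)_5: α=1, u≡4; β=2, v≡2 (mod 5); (4|5)=+1, (2|5)=-1; sign (−1)^0·+1^2·-1^1 = -1.
Ram(-595, -7) = {5, 7, 17, ∞}; no ℚ_5-point on the conic.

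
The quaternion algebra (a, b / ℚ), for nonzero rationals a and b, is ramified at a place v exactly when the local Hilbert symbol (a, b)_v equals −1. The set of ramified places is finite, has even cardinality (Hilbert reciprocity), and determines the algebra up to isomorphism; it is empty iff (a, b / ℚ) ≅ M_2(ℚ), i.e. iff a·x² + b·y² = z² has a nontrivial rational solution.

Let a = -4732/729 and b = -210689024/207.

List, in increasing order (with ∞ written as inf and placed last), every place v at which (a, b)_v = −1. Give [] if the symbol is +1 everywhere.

Mod squares: a ≡ -7, b ≡ -96577. Check v ∈ {∞, 2, 3, 7, 13, 17, 19, 23}.
v=∞: -7 < 0 and -96577 < 0  ⇒  (a,b)_∞ = -1.
v=13: a=13^2·(≡11), b=13^1·(≡8) mod 13; (11|13)=-1, (8|13)=-1; (−1)^{2·1·6}·(-1)^1·(-1)^2 = -1.
v=7: a=7^1·(≡3), b=7^2·(≡4) mod 7; (3|7)=-1, (4|7)=+1; (−1)^{1·2·3}·(-1)^2·(+1)^1 = +1.
v=17: a=17^0·(≡3), b=17^1·(≡7) mod 17; (3|17)=-1, (7|17)=-1; (−1)^{0·1·8}·(-1)^1·(-1)^0 = -1.
v=2: v_2(a)=2, v_2(b)=10; units ≡ 1, 7 (mod 8); ε·ε+αω+βω = 0·1+2·0+10·0 ≡ 0  ⇒  (a,b)_2 = +1.
v=19: a=19^0·(≡8), b=19^1·(≡1) mod 19; (8|19)=-1, (1|19)=+1; (−1)^{0·1·9}·(-1)^1·(+1)^0 = -1.
v=3: a=3^-6·(≡2), b=3^-2·(≡2) mod 3; (2|3)=-1, (2|3)=-1; (−1)^{-6·-2·1}·(-1)^-2·(-1)^-6 = +1.
v=23: a=23^0·(≡9), b=23^-1·(≡17) mod 23; (9|23)=+1, (17|23)=-1; (−1)^{0·-1·11}·(+1)^-1·(-1)^0 = +1.
|Ram(-7, -96577)| = 4, even; anisotropic at {13, 17, 19, ∞}.

[13, 17, 19, inf]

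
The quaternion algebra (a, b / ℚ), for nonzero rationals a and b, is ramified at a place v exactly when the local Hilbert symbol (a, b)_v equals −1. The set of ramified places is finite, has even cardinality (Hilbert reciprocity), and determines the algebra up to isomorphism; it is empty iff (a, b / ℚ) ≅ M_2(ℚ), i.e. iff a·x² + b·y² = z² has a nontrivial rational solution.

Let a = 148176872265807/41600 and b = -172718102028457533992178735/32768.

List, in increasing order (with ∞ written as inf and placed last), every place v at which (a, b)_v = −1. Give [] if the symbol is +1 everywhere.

[2, 3, 5, 7, 11, 13]

(a, b) ≡ (335478, -4830) mod (ℚ^×)²; places V = {2, 3, 5, 7, 11, 13, 17, 23, ∞}.
(a,b)_5: α=-2, u≡3; β=1, v≡1 (mod 5); (3|5)=-1, (1|5)=+1; sign (−1)^0·-1^1·+1^-2 = -1.
(a,b)_11: α=1, u≡2; β=2, v≡8 (mod 11); (2|11)=-1, (8|11)=-1; sign (−1)^0·-1^2·-1^1 = -1.
(a,b)_3: α=15, u≡1; β=29, v≡1 (mod 3); (1|3)=+1, (1|3)=+1; sign (−1)^1·+1^29·+1^15 = -1.
(a,b)_17: α=1, u≡3; β=2, v≡15 (mod 17); (3|17)=-1, (15|17)=+1; sign (−1)^0·-1^2·+1^1 = +1.
(a,b)_23: α=1, u≡3; β=3, v≡7 (mod 23); (3|23)=+1, (7|23)=-1; sign (−1)^1·+1^3·-1^1 = +1.
(a,b)_∞: sgn(335478)=+, sgn(-4830)=−, so +1.
(a,b)_13: α=-1, u≡4; β=2, v≡11 (mod 13); (4|13)=+1, (11|13)=-1; sign (−1)^0·+1^2·-1^-1 = -1.
(a,b)_7: α=4, u≡3; β=1, v≡5 (mod 7); (3|7)=-1, (5|7)=-1; sign (−1)^0·-1^1·-1^4 = -1.
(a,b)_2: α=-7, β=-15; u≡3, v≡1 (mod 8); ε(u)ε(v)=1·0, αω(v)=-7·0, βω(u)=-15·1; sum ≡ 1  ⇒  -1.
Ram(335478, -4830) = {2, 3, 5, 7, 11, 13}; no ℚ_2-point on the conic.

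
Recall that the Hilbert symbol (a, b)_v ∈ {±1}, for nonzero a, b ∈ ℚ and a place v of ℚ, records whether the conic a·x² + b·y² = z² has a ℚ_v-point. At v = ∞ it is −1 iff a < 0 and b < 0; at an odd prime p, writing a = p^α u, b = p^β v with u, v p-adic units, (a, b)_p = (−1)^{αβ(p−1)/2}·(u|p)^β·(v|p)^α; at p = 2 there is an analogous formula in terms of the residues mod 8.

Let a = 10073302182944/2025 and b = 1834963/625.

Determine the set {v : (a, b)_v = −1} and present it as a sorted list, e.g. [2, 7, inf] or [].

[2, 13, 17, 23]

Mod squares: a ≡ 34034, b ≡ 5083. Check v ∈ {∞, 2, 3, 5, 7, 11, 13, 17, 19, 23}.
v=13: a=13^1·(≡6), b=13^1·(≡10) mod 13; (6|13)=-1, (10|13)=+1; (−1)^{1·1·6}·(-1)^1·(+1)^1 = -1.
v=19: a=19^0·(≡4), b=19^2·(≡14) mod 19; (4|19)=+1, (14|19)=-1; (−1)^{0·2·9}·(+1)^2·(-1)^0 = +1.
v=2: v_2(a)=5, v_2(b)=0; units ≡ 1, 3 (mod 8); ε·ε+αω+βω = 0·1+5·1+0·0 ≡ 1  ⇒  (a,b)_2 = -1.
v=5: a=5^-2·(≡4), b=5^-4·(≡3) mod 5; (4|5)=+1, (3|5)=-1; (−1)^{-2·-4·2}·(+1)^-4·(-1)^-2 = +1.
v=17: a=17^3·(≡8), b=17^1·(≡7) mod 17; (8|17)=+1, (7|17)=-1; (−1)^{3·1·8}·(+1)^1·(-1)^3 = -1.
v=11: a=11^3·(≡1), b=11^0·(≡1) mod 11; (1|11)=+1, (1|11)=+1; (−1)^{3·0·5}·(+1)^0·(+1)^3 = +1.
v=∞: 34034 > 0 and 5083 > 0  ⇒  (a,b)_∞ = +1.
v=7: a=7^1·(≡1), b=7^0·(≡2) mod 7; (1|7)=+1, (2|7)=+1; (−1)^{1·0·3}·(+1)^0·(+1)^1 = +1.
v=3: a=3^-4·(≡2), b=3^0·(≡1) mod 3; (2|3)=-1, (1|3)=+1; (−1)^{-4·0·1}·(-1)^0·(+1)^-4 = +1.
v=23: a=23^2·(≡10), b=23^1·(≡10) mod 23; (10|23)=-1, (10|23)=-1; (−1)^{2·1·11}·(-1)^1·(-1)^2 = -1.
Ram(34034, 5083) = {2, 13, 17, 23}; no ℚ_2-point on the conic.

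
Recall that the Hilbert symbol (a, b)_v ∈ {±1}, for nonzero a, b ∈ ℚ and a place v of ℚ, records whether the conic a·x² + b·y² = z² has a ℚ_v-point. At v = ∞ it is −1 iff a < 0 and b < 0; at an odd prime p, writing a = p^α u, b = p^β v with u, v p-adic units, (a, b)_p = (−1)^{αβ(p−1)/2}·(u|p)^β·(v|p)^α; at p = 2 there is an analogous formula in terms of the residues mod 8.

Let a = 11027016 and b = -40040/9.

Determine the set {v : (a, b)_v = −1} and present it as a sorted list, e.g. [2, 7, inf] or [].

[2, 11, 13, 17]

Mod squares: a ≡ 34034, b ≡ -10010. Check v ∈ {∞, 2, 3, 5, 7, 11, 13, 17}.
v=11: a=11^1·(≡4), b=11^1·(≡5) mod 11; (4|11)=+1, (5|11)=+1; (−1)^{1·1·5}·(+1)^1·(+1)^1 = -1.
v=17: a=17^1·(≡13), b=17^0·(≡7) mod 17; (13|17)=+1, (7|17)=-1; (−1)^{1·0·8}·(+1)^0·(-1)^1 = -1.
v=2: v_2(a)=3, v_2(b)=3; units ≡ 1, 3 (mod 8); ε·ε+αω+βω = 0·1+3·1+3·0 ≡ 1  ⇒  (a,b)_2 = -1.
v=13: a=13^1·(≡8), b=13^1·(≡3) mod 13; (8|13)=-1, (3|13)=+1; (−1)^{1·1·6}·(-1)^1·(+1)^1 = -1.
v=∞: 34034 > 0 and -10010 < 0  ⇒  (a,b)_∞ = +1.
v=5: a=5^0·(≡1), b=5^1·(≡3) mod 5; (1|5)=+1, (3|5)=-1; (−1)^{0·1·2}·(+1)^1·(-1)^0 = +1.
v=3: a=3^4·(≡2), b=3^-2·(≡1) mod 3; (2|3)=-1, (1|3)=+1; (−1)^{4·-2·1}·(-1)^-2·(+1)^4 = +1.
v=7: a=7^1·(≡1), b=7^1·(≡3) mod 7; (1|7)=+1, (3|7)=-1; (−1)^{1·1·3}·(+1)^1·(-1)^1 = +1.
|Ram(34034, -10010)| = 4, even; anisotropic at {2, 11, 13, 17}.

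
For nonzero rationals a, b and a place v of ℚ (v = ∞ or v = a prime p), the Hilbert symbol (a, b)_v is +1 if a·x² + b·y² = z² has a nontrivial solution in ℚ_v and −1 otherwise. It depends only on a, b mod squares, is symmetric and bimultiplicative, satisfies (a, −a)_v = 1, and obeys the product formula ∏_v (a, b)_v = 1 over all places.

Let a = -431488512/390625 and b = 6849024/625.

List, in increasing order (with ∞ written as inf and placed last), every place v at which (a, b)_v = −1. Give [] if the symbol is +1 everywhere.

[7, 13]

Mod squares: a ≡ -78, b ≡ 546. Check v ∈ {∞, 2, 3, 5, 7, 13}.
v=3: a=3^3·(≡1), b=3^1·(≡2) mod 3; (1|3)=+1, (2|3)=-1; (−1)^{3·1·1}·(+1)^1·(-1)^3 = +1.
v=5: a=5^-8·(≡3), b=5^-4·(≡4) mod 5; (3|5)=-1, (4|5)=+1; (−1)^{-8·-4·2}·(-1)^-4·(+1)^-8 = +1.
v=∞: -78 < 0 and 546 > 0  ⇒  (a,b)_∞ = +1.
v=7: a=7^4·(≡5), b=7^3·(≡2) mod 7; (5|7)=-1, (2|7)=+1; (−1)^{4·3·3}·(-1)^3·(+1)^4 = -1.
v=2: v_2(a)=9, v_2(b)=9; units ≡ 1, 1 (mod 8); ε·ε+αω+βω = 0·0+9·0+9·0 ≡ 0  ⇒  (a,b)_2 = +1.
v=13: a=13^1·(≡7), b=13^1·(≡10) mod 13; (7|13)=-1, (10|13)=+1; (−1)^{1·1·6}·(-1)^1·(+1)^1 = -1.
|Ram(-78, 546)| = 2, even; anisotropic at {7, 13}.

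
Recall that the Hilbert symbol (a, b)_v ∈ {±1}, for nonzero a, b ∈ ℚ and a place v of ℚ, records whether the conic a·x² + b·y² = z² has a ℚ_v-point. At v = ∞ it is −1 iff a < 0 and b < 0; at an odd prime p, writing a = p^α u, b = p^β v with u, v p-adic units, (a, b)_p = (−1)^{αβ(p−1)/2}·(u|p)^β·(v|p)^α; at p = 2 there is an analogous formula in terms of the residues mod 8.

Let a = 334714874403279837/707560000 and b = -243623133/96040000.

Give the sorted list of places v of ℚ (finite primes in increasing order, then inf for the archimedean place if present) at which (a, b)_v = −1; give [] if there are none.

(a, b) ≡ (1696413, -13) mod (ℚ^×)²; places V = {2, 3, 5, 7, 13, 17, 19, 29, 31, 37, 53, ∞}.
(a,b)_13: α=0, u≡3; β=3, v≡10 (mod 13); (3|13)=+1, (10|13)=+1; sign (−1)^0·+1^3·+1^0 = +1.
(a,b)_∞: sgn(1696413)=+, sgn(-13)=−, so +1.
(a,b)_31: α=1, u≡10; β=0, v≡16 (mod 31); (10|31)=+1, (16|31)=+1; sign (−1)^0·+1^0·+1^1 = +1.
(a,b)_53: α=2, u≡13; β=0, v≡49 (mod 53); (13|53)=+1, (49|53)=+1; sign (−1)^0·+1^0·+1^2 = +1.
(a,b)_7: α=-2, u≡5; β=-4, v≡1 (mod 7); (5|7)=-1, (1|7)=+1; sign (−1)^0·-1^-4·+1^-2 = +1.
(a,b)_2: α=-6, β=-6; u≡5, v≡3 (mod 8); ε(u)ε(v)=0·1, αω(v)=-6·1, βω(u)=-6·1; sum ≡ 0  ⇒  +1.
(a,b)_19: α=-2, u≡7; β=0, v≡1 (mod 19); (7|19)=+1, (1|19)=+1; sign (−1)^0·+1^0·+1^-2 = +1.
(a,b)_5: α=-4, u≡2; β=-4, v≡3 (mod 5); (2|5)=-1, (3|5)=-1; sign (−1)^0·-1^-4·-1^-4 = +1.
(a,b)_17: α=5, u≡13; β=0, v≡15 (mod 17); (13|17)=+1, (15|17)=+1; sign (−1)^0·+1^0·+1^5 = +1.
(a,b)_29: α=3, u≡5; β=0, v≡24 (mod 29); (5|29)=+1, (24|29)=+1; sign (−1)^0·+1^0·+1^3 = +1.
(a,b)_37: α=1, u≡18; β=2, v≡2 (mod 37); (18|37)=-1, (2|37)=-1; sign (−1)^0·-1^2·-1^1 = -1.
(a,b)_3: α=1, u≡1; β=4, v≡2 (mod 3); (1|3)=+1, (2|3)=-1; sign (−1)^0·+1^4·-1^1 = -1.
|Ram(1696413, -13)| = 2, even; anisotropic at {3, 37}.

[3, 37]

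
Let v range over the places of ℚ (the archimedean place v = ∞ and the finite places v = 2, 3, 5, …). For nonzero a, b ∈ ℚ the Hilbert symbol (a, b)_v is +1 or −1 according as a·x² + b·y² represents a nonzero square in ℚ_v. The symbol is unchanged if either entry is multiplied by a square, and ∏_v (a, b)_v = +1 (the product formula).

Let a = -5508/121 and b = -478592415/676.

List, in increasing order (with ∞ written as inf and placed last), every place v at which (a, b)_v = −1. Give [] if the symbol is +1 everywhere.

Mod squares: a ≡ -17, b ≡ -55335. Check v ∈ {∞, 2, 3, 5, 7, 11, 13, 17, 31}.
v=2: v_2(a)=2, v_2(b)=-2; units ≡ 7, 1 (mod 8); ε·ε+αω+βω = 1·0+2·0+-2·0 ≡ 0  ⇒  (a,b)_2 = +1.
v=11: a=11^-2·(≡3), b=11^0·(≡8) mod 11; (3|11)=+1, (8|11)=-1; (−1)^{-2·0·5}·(+1)^0·(-1)^-2 = +1.
v=3: a=3^4·(≡1), b=3^3·(≡2) mod 3; (1|3)=+1, (2|3)=-1; (−1)^{4·3·1}·(+1)^3·(-1)^4 = +1.
v=17: a=17^1·(≡8), b=17^1·(≡9) mod 17; (8|17)=+1, (9|17)=+1; (−1)^{1·1·8}·(+1)^1·(+1)^1 = +1.
v=31: a=31^0·(≡7), b=31^3·(≡27) mod 31; (7|31)=+1, (27|31)=-1; (−1)^{0·3·15}·(+1)^3·(-1)^0 = +1.
v=13: a=13^0·(≡1), b=13^-2·(≡6) mod 13; (1|13)=+1, (6|13)=-1; (−1)^{0·-2·6}·(+1)^-2·(-1)^0 = +1.
v=∞: -17 < 0 and -55335 < 0  ⇒  (a,b)_∞ = -1.
v=5: a=5^0·(≡2), b=5^1·(≡2) mod 5; (2|5)=-1, (2|5)=-1; (−1)^{0·1·2}·(-1)^1·(-1)^0 = -1.
v=7: a=7^0·(≡4), b=7^1·(≡5) mod 7; (4|7)=+1, (5|7)=-1; (−1)^{0·1·3}·(+1)^1·(-1)^0 = +1.
(-17, -55335 / ℚ) ramifies at {5, ∞}: a division algebra.

[5, inf]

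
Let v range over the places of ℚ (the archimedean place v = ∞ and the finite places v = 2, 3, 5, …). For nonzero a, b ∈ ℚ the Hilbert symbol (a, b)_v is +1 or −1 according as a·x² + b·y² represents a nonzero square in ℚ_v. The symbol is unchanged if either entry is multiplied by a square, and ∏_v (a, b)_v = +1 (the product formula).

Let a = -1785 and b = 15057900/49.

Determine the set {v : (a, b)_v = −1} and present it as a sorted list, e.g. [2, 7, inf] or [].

Mod squares: a ≡ -1785, b ≡ 11. Check v ∈ {∞, 2, 3, 5, 7, 11, 13, 17}.
v=11: a=11^0·(≡8), b=11^1·(≡1) mod 11; (8|11)=-1, (1|11)=+1; (−1)^{0·1·5}·(-1)^1·(+1)^0 = -1.
v=3: a=3^1·(≡2), b=3^4·(≡2) mod 3; (2|3)=-1, (2|3)=-1; (−1)^{1·4·1}·(-1)^4·(-1)^1 = -1.
v=13: a=13^0·(≡9), b=13^2·(≡5) mod 13; (9|13)=+1, (5|13)=-1; (−1)^{0·2·6}·(+1)^2·(-1)^0 = +1.
v=17: a=17^1·(≡14), b=17^0·(≡10) mod 17; (14|17)=-1, (10|17)=-1; (−1)^{1·0·8}·(-1)^0·(-1)^1 = -1.
v=∞: -1785 < 0 and 11 > 0  ⇒  (a,b)_∞ = +1.
v=2: v_2(a)=0, v_2(b)=2; units ≡ 7, 3 (mod 8); ε·ε+αω+βω = 1·1+0·1+2·0 ≡ 1  ⇒  (a,b)_2 = -1.
v=7: a=7^1·(≡4), b=7^-2·(≡4) mod 7; (4|7)=+1, (4|7)=+1; (−1)^{1·-2·3}·(+1)^-2·(+1)^1 = +1.
v=5: a=5^1·(≡3), b=5^2·(≡4) mod 5; (3|5)=-1, (4|5)=+1; (−1)^{1·2·2}·(-1)^2·(+1)^1 = +1.
(-1785, 11 / ℚ) ramifies at {2, 3, 11, 17}: a division algebra.

[2, 3, 11, 17]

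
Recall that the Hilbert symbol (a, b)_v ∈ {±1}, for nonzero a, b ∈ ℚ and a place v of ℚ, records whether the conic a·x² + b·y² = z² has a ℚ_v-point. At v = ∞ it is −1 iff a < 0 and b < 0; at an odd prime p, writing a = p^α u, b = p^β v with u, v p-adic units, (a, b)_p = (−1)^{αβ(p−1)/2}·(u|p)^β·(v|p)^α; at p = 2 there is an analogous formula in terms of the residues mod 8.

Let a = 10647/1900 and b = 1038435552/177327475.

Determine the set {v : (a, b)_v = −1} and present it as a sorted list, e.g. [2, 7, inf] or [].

Mod squares: a ≡ 133, b ≡ 125818. Check v ∈ {∞, 2, 3, 5, 7, 11, 13, 19, 43, 47}.
v=13: a=13^2·(≡12), b=13^-2·(≡4) mod 13; (12|13)=+1, (4|13)=+1; (−1)^{2·-2·6}·(+1)^-2·(+1)^2 = +1.
v=3: a=3^2·(≡1), b=3^4·(≡1) mod 3; (1|3)=+1, (1|3)=+1; (−1)^{2·4·1}·(+1)^4·(+1)^2 = +1.
v=7: a=7^1·(≡3), b=7^1·(≡3) mod 7; (3|7)=-1, (3|7)=-1; (−1)^{1·1·3}·(-1)^1·(-1)^1 = -1.
v=47: a=47^0·(≡13), b=47^-2·(≡26) mod 47; (13|47)=-1, (26|47)=-1; (−1)^{0·-2·23}·(-1)^-2·(-1)^0 = +1.
v=2: v_2(a)=-2, v_2(b)=5; units ≡ 5, 5 (mod 8); ε·ε+αω+βω = 0·0+-2·1+5·1 ≡ 1  ⇒  (a,b)_2 = -1.
v=∞: 133 > 0 and 125818 > 0  ⇒  (a,b)_∞ = +1.
v=11: a=11^0·(≡4), b=11^3·(≡1) mod 11; (4|11)=+1, (1|11)=+1; (−1)^{0·3·5}·(+1)^3·(+1)^0 = +1.
v=5: a=5^-2·(≡2), b=5^-2·(≡3) mod 5; (2|5)=-1, (3|5)=-1; (−1)^{-2·-2·2}·(-1)^-2·(-1)^-2 = +1.
v=19: a=19^-1·(≡9), b=19^-1·(≡8) mod 19; (9|19)=+1, (8|19)=-1; (−1)^{-1·-1·9}·(+1)^-1·(-1)^-1 = +1.
v=43: a=43^0·(≡14), b=43^1·(≡34) mod 43; (14|43)=+1, (34|43)=-1; (−1)^{0·1·21}·(+1)^1·(-1)^0 = +1.
|Ram(133, 125818)| = 2, even; anisotropic at {2, 7}.

[2, 7]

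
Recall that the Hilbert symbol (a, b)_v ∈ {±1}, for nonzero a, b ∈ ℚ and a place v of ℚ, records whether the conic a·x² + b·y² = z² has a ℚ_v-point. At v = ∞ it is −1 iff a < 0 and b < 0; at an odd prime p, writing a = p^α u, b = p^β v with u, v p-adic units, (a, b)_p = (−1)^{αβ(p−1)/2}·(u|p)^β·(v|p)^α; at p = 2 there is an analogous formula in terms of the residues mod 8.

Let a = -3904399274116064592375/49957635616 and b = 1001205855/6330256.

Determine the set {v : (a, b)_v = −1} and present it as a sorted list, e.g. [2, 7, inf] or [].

(a, b) ≡ (-132430, 3895) mod (ℚ^×)²; places V = {2, 3, 5, 7, 13, 17, 19, 37, 41, ∞}.
(a,b)_2: α=-5, β=-4; u≡1, v≡7 (mod 8); ε(u)ε(v)=0·1, αω(v)=-5·0, βω(u)=-4·0; sum ≡ 0  ⇒  +1.
(a,b)_5: α=3, u≡1; β=1, v≡1 (mod 5); (1|5)=+1, (1|5)=+1; sign (−1)^0·+1^1·+1^3 = +1.
(a,b)_41: α=3, u≡4; β=1, v≡13 (mod 41); (4|41)=+1, (13|41)=-1; sign (−1)^0·+1^1·-1^3 = -1.
(a,b)_7: α=-2, u≡6; β=0, v≡3 (mod 7); (6|7)=-1, (3|7)=-1; sign (−1)^0·-1^0·-1^-2 = +1.
(a,b)_∞: sgn(-132430)=−, sgn(3895)=+, so +1.
(a,b)_19: α=3, u≡10; β=1, v≡12 (mod 19); (10|19)=-1, (12|19)=-1; sign (−1)^1·-1^1·-1^3 = -1.
(a,b)_17: α=-1, u≡15; β=-2, v≡15 (mod 17); (15|17)=+1, (15|17)=+1; sign (−1)^0·+1^-2·+1^-1 = +1.
(a,b)_37: α=-4, u≡3; β=-2, v≡11 (mod 37); (3|37)=+1, (11|37)=+1; sign (−1)^0·+1^-2·+1^-4 = +1.
(a,b)_3: α=4, u≡2; β=2, v≡1 (mod 3); (2|3)=-1, (1|3)=+1; sign (−1)^0·-1^2·+1^4 = +1.
(a,b)_13: α=8, u≡10; β=4, v≡2 (mod 13); (10|13)=+1, (2|13)=-1; sign (−1)^0·+1^4·-1^8 = +1.
Ram(-132430, 3895) = {19, 41}; no ℚ_19-point on the conic.

[19, 41]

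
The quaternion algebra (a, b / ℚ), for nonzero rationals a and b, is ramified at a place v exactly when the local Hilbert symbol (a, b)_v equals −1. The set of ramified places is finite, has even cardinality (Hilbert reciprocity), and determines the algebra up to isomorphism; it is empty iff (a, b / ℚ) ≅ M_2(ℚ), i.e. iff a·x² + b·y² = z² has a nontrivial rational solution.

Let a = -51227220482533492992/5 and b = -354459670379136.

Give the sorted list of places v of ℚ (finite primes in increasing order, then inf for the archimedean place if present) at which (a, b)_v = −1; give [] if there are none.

[3, 37, 43, inf]

(a, b) ≡ (-139965, -9546) mod (ℚ^×)²; places V = {2, 3, 5, 7, 31, 37, 43, ∞}.
(a,b)_∞: sgn(-139965)=−, sgn(-9546)=−, so -1.
(a,b)_43: α=1, u≡13; β=1, v≡21 (mod 43); (13|43)=+1, (21|43)=+1; sign (−1)^1·+1^1·+1^1 = -1.
(a,b)_5: α=-1, u≡3; β=0, v≡4 (mod 5); (3|5)=-1, (4|5)=+1; sign (−1)^0·-1^0·+1^-1 = +1.
(a,b)_2: α=8, β=7; u≡3, v≡3 (mod 8); ε(u)ε(v)=1·1, αω(v)=8·1, βω(u)=7·1; sum ≡ 0  ⇒  +1.
(a,b)_7: α=3, u≡1; β=2, v≡4 (mod 7); (1|7)=+1, (4|7)=+1; sign (−1)^0·+1^2·+1^3 = +1.
(a,b)_37: α=4, u≡22; β=3, v≡7 (mod 37); (22|37)=-1, (7|37)=+1; sign (−1)^0·-1^3·+1^4 = -1.
(a,b)_31: α=3, u≡26; β=2, v≡16 (mod 31); (26|31)=-1, (16|31)=+1; sign (−1)^0·-1^2·+1^3 = +1.
(a,b)_3: α=5, u≡1; β=3, v≡1 (mod 3); (1|3)=+1, (1|3)=+1; sign (−1)^1·+1^3·+1^5 = -1.
(-139965, -9546 / ℚ) ramifies at {3, 37, 43, ∞}: a division algebra.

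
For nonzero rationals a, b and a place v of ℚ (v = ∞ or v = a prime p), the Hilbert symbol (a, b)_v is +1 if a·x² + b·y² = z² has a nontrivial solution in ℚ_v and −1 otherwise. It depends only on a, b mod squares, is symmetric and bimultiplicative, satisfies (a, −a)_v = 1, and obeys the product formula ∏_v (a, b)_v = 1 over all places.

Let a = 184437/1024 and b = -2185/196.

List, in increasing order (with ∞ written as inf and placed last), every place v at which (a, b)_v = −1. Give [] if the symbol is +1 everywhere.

(a, b) ≡ (253, -2185) mod (ℚ^×)²; places V = {2, 3, 5, 7, 11, 19, 23, ∞}.
(a,b)_3: α=6, u≡1; β=0, v≡2 (mod 3); (1|3)=+1, (2|3)=-1; sign (−1)^0·+1^0·-1^6 = +1.
(a,b)_23: α=1, u≡7; β=1, v≡17 (mod 23); (7|23)=-1, (17|23)=-1; sign (−1)^1·-1^1·-1^1 = -1.
(a,b)_∞: sgn(253)=+, sgn(-2185)=−, so +1.
(a,b)_2: α=-10, β=-2; u≡5, v≡7 (mod 8); ε(u)ε(v)=0·1, αω(v)=-10·0, βω(u)=-2·1; sum ≡ 0  ⇒  +1.
(a,b)_7: α=0, u≡4; β=-2, v≡5 (mod 7); (4|7)=+1, (5|7)=-1; sign (−1)^0·+1^-2·-1^0 = +1.
(a,b)_19: α=0, u≡17; β=1, v≡3 (mod 19); (17|19)=+1, (3|19)=-1; sign (−1)^0·+1^1·-1^0 = +1.
(a,b)_5: α=0, u≡3; β=1, v≡3 (mod 5); (3|5)=-1, (3|5)=-1; sign (−1)^0·-1^1·-1^0 = -1.
(a,b)_11: α=1, u≡3; β=0, v≡9 (mod 11); (3|11)=+1, (9|11)=+1; sign (−1)^0·+1^0·+1^1 = +1.
Ram(253, -2185) = {5, 23}; no ℚ_5-point on the conic.

[5, 23]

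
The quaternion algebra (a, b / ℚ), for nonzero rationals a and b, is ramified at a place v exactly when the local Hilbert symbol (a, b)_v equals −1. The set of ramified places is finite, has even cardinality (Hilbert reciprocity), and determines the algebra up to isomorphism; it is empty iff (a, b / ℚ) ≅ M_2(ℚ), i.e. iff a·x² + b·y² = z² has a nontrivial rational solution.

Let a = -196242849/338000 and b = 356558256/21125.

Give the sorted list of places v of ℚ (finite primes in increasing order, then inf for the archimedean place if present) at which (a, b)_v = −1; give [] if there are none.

Mod squares: a ≡ -1045, b ≡ 95. Check v ∈ {∞, 2, 3, 5, 11, 13, 17, 19}.
v=3: a=3^2·(≡2), b=3^2·(≡2) mod 3; (2|3)=-1, (2|3)=-1; (−1)^{2·2·1}·(-1)^2·(-1)^2 = +1.
v=19: a=19^3·(≡13), b=19^5·(≡9) mod 19; (13|19)=-1, (9|19)=+1; (−1)^{3·5·9}·(-1)^5·(+1)^3 = +1.
v=11: a=11^1·(≡1), b=11^0·(≡2) mod 11; (1|11)=+1, (2|11)=-1; (−1)^{1·0·5}·(+1)^0·(-1)^1 = -1.
v=∞: -1045 < 0 and 95 > 0  ⇒  (a,b)_∞ = +1.
v=2: v_2(a)=-4, v_2(b)=4; units ≡ 3, 7 (mod 8); ε·ε+αω+βω = 1·1+-4·0+4·1 ≡ 1  ⇒  (a,b)_2 = -1.
v=13: a=13^-2·(≡5), b=13^-2·(≡10) mod 13; (5|13)=-1, (10|13)=+1; (−1)^{-2·-2·6}·(-1)^-2·(+1)^-2 = +1.
v=17: a=17^2·(≡4), b=17^0·(≡14) mod 17; (4|17)=+1, (14|17)=-1; (−1)^{2·0·8}·(+1)^0·(-1)^2 = +1.
v=5: a=5^-3·(≡4), b=5^-3·(≡4) mod 5; (4|5)=+1, (4|5)=+1; (−1)^{-3·-3·2}·(+1)^-3·(+1)^-3 = +1.
Ram(-1045, 95) = {2, 11}; no ℚ_2-point on the conic.

[2, 11]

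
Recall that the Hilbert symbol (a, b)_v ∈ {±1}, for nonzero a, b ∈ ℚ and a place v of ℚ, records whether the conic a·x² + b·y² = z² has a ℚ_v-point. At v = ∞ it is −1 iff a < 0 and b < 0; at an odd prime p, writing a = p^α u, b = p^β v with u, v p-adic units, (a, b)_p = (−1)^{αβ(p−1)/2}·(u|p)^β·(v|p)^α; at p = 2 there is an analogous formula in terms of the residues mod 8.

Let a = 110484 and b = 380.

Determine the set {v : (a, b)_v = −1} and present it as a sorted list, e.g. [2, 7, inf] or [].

[11, 19]

Mod squares: a ≡ 341, b ≡ 95. Check v ∈ {∞, 2, 3, 5, 11, 19, 31}.
v=5: a=5^0·(≡4), b=5^1·(≡1) mod 5; (4|5)=+1, (1|5)=+1; (−1)^{0·1·2}·(+1)^1·(+1)^0 = +1.
v=31: a=31^1·(≡30), b=31^0·(≡8) mod 31; (30|31)=-1, (8|31)=+1; (−1)^{1·0·15}·(-1)^0·(+1)^1 = +1.
v=19: a=19^0·(≡18), b=19^1·(≡1) mod 19; (18|19)=-1, (1|19)=+1; (−1)^{0·1·9}·(-1)^1·(+1)^0 = -1.
v=2: v_2(a)=2, v_2(b)=2; units ≡ 5, 7 (mod 8); ε·ε+αω+βω = 0·1+2·0+2·1 ≡ 0  ⇒  (a,b)_2 = +1.
v=∞: 341 > 0 and 95 > 0  ⇒  (a,b)_∞ = +1.
v=3: a=3^4·(≡2), b=3^0·(≡2) mod 3; (2|3)=-1, (2|3)=-1; (−1)^{4·0·1}·(-1)^0·(-1)^4 = +1.
v=11: a=11^1·(≡1), b=11^0·(≡6) mod 11; (1|11)=+1, (6|11)=-1; (−1)^{1·0·5}·(+1)^0·(-1)^1 = -1.
Ram(341, 95) = {11, 19}; no ℚ_11-point on the conic.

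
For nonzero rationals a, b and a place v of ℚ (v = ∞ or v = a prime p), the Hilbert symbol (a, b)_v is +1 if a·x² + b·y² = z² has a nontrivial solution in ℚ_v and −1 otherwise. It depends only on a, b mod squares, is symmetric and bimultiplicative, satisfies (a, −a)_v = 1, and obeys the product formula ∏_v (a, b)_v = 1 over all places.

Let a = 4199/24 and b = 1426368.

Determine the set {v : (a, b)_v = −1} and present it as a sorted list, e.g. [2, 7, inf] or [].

[3, 13, 17, 19]

Mod squares: a ≡ 25194, b ≡ 22287. Check v ∈ {∞, 2, 3, 13, 17, 19, 23}.
v=3: a=3^-1·(≡1), b=3^1·(≡1) mod 3; (1|3)=+1, (1|3)=+1; (−1)^{-1·1·1}·(+1)^1·(+1)^-1 = -1.
v=19: a=19^1·(≡10), b=19^1·(≡3) mod 19; (10|19)=-1, (3|19)=-1; (−1)^{1·1·9}·(-1)^1·(-1)^1 = -1.
v=23: a=23^0·(≡13), b=23^1·(≡8) mod 23; (13|23)=+1, (8|23)=+1; (−1)^{0·1·11}·(+1)^1·(+1)^0 = +1.
v=17: a=17^1·(≡11), b=17^1·(≡9) mod 17; (11|17)=-1, (9|17)=+1; (−1)^{1·1·8}·(-1)^1·(+1)^1 = -1.
v=∞: 25194 > 0 and 22287 > 0  ⇒  (a,b)_∞ = +1.
v=2: v_2(a)=-3, v_2(b)=6; units ≡ 5, 7 (mod 8); ε·ε+αω+βω = 0·1+-3·0+6·1 ≡ 0  ⇒  (a,b)_2 = +1.
v=13: a=13^1·(≡1), b=13^0·(≡8) mod 13; (1|13)=+1, (8|13)=-1; (−1)^{1·0·6}·(+1)^0·(-1)^1 = -1.
(25194, 22287 / ℚ) ramifies at {3, 13, 17, 19}: a division algebra.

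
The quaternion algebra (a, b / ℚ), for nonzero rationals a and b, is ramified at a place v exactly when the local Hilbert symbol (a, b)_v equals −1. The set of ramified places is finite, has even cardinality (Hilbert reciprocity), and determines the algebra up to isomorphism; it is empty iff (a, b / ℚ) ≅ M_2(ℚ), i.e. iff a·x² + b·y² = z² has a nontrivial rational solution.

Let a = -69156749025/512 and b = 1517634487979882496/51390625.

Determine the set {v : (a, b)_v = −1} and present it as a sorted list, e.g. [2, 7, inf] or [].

[2, 3, 7, 17, 23, 37]

(a, b) ≡ (-154882, 12412686) mod (ℚ^×)²; places V = {2, 3, 5, 7, 11, 13, 17, 23, 29, 37, ∞}.
(a,b)_7: α=3, u≡2; β=8, v≡6 (mod 7); (2|7)=+1, (6|7)=-1; sign (−1)^0·+1^8·-1^3 = -1.
(a,b)_23: α=1, u≡17; β=-1, v≡10 (mod 23); (17|23)=-1, (10|23)=-1; sign (−1)^1·-1^-1·-1^1 = -1.
(a,b)_∞: sgn(-154882)=−, sgn(12412686)=+, so +1.
(a,b)_17: α=0, u≡6; β=1, v≡8 (mod 17); (6|17)=-1, (8|17)=+1; sign (−1)^0·-1^1·+1^0 = -1.
(a,b)_29: α=0, u≡25; β=2, v≡21 (mod 29); (25|29)=+1, (21|29)=-1; sign (−1)^0·+1^2·-1^0 = +1.
(a,b)_13: α=1, u≡6; β=-1, v≡6 (mod 13); (6|13)=-1, (6|13)=-1; sign (−1)^0·-1^-1·-1^1 = +1.
(a,b)_2: α=-9, β=11; u≡7, v≡7 (mod 8); ε(u)ε(v)=1·1, αω(v)=-9·0, βω(u)=11·0; sum ≡ 1  ⇒  -1.
(a,b)_3: α=6, u≡2; β=5, v≡1 (mod 3); (2|3)=-1, (1|3)=+1; sign (−1)^0·-1^5·+1^6 = -1.
(a,b)_5: α=2, u≡2; β=-6, v≡4 (mod 5); (2|5)=-1, (4|5)=+1; sign (−1)^0·-1^-6·+1^2 = +1.
(a,b)_11: α=0, u≡9; β=-1, v≡7 (mod 11); (9|11)=+1, (7|11)=-1; sign (−1)^0·+1^-1·-1^0 = +1.
(a,b)_37: α=1, u≡31; β=1, v≡1 (mod 37); (31|37)=-1, (1|37)=+1; sign (−1)^0·-1^1·+1^1 = -1.
|Ram(-154882, 12412686)| = 6, even; anisotropic at {2, 3, 7, 17, 23, 37}.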